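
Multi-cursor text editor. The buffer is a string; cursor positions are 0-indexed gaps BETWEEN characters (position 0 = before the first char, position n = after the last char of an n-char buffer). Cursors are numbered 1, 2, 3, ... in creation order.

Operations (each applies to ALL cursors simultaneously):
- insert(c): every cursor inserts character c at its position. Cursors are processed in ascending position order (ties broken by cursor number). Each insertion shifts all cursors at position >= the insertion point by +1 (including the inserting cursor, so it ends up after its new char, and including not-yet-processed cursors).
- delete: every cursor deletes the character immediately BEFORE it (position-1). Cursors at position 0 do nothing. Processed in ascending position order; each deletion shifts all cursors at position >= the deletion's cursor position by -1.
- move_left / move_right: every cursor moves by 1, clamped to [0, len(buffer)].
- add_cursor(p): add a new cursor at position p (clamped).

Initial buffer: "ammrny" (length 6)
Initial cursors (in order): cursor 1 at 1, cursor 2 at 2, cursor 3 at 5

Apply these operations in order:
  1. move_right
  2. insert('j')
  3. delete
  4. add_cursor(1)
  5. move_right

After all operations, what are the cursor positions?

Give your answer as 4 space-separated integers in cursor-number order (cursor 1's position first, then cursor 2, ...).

After op 1 (move_right): buffer="ammrny" (len 6), cursors c1@2 c2@3 c3@6, authorship ......
After op 2 (insert('j')): buffer="amjmjrnyj" (len 9), cursors c1@3 c2@5 c3@9, authorship ..1.2...3
After op 3 (delete): buffer="ammrny" (len 6), cursors c1@2 c2@3 c3@6, authorship ......
After op 4 (add_cursor(1)): buffer="ammrny" (len 6), cursors c4@1 c1@2 c2@3 c3@6, authorship ......
After op 5 (move_right): buffer="ammrny" (len 6), cursors c4@2 c1@3 c2@4 c3@6, authorship ......

Answer: 3 4 6 2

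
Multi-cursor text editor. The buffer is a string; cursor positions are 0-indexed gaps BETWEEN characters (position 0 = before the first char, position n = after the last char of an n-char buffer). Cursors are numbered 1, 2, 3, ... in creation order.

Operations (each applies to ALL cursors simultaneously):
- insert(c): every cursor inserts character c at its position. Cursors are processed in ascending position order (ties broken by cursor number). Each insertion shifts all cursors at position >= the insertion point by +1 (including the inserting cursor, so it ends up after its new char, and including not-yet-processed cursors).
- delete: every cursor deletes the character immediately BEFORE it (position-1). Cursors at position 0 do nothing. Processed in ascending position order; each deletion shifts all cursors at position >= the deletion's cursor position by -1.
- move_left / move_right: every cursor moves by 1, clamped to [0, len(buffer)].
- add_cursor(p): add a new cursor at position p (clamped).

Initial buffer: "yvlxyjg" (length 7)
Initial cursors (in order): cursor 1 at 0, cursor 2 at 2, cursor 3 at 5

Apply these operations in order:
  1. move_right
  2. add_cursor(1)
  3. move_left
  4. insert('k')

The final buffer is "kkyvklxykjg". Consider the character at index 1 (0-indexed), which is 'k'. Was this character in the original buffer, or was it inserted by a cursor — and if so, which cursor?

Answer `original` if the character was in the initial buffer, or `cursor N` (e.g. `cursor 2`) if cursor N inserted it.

Answer: cursor 4

Derivation:
After op 1 (move_right): buffer="yvlxyjg" (len 7), cursors c1@1 c2@3 c3@6, authorship .......
After op 2 (add_cursor(1)): buffer="yvlxyjg" (len 7), cursors c1@1 c4@1 c2@3 c3@6, authorship .......
After op 3 (move_left): buffer="yvlxyjg" (len 7), cursors c1@0 c4@0 c2@2 c3@5, authorship .......
After op 4 (insert('k')): buffer="kkyvklxykjg" (len 11), cursors c1@2 c4@2 c2@5 c3@9, authorship 14..2...3..
Authorship (.=original, N=cursor N): 1 4 . . 2 . . . 3 . .
Index 1: author = 4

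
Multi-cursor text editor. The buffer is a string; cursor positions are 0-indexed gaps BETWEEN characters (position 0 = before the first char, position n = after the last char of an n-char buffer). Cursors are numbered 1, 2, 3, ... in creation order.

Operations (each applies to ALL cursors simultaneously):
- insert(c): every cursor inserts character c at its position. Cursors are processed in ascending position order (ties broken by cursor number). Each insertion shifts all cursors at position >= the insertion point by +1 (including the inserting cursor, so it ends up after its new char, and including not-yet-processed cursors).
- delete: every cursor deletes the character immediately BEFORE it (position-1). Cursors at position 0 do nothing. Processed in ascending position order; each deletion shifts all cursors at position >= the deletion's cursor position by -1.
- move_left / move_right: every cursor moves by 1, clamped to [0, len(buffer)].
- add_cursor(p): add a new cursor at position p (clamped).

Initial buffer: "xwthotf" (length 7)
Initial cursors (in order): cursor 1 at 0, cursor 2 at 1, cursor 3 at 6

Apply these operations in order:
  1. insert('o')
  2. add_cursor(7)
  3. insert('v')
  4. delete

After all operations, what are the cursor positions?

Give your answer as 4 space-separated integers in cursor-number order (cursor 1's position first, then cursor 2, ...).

After op 1 (insert('o')): buffer="oxowthotof" (len 10), cursors c1@1 c2@3 c3@9, authorship 1.2.....3.
After op 2 (add_cursor(7)): buffer="oxowthotof" (len 10), cursors c1@1 c2@3 c4@7 c3@9, authorship 1.2.....3.
After op 3 (insert('v')): buffer="ovxovwthovtovf" (len 14), cursors c1@2 c2@5 c4@10 c3@13, authorship 11.22....4.33.
After op 4 (delete): buffer="oxowthotof" (len 10), cursors c1@1 c2@3 c4@7 c3@9, authorship 1.2.....3.

Answer: 1 3 9 7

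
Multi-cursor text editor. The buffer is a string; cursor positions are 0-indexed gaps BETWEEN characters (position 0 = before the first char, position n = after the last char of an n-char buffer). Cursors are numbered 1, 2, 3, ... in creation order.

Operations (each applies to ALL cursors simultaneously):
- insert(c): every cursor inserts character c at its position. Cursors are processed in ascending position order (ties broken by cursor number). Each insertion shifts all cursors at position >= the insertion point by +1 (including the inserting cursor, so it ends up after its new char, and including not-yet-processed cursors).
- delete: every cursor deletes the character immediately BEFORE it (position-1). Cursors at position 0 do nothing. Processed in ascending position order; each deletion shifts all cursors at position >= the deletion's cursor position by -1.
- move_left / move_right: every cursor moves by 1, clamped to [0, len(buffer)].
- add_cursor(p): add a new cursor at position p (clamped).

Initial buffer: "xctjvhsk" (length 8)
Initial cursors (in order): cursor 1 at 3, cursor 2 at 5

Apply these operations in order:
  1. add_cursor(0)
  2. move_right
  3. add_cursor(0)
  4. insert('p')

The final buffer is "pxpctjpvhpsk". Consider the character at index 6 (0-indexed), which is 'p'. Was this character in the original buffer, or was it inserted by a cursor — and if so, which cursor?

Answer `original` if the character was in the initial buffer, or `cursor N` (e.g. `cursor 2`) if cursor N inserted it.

Answer: cursor 1

Derivation:
After op 1 (add_cursor(0)): buffer="xctjvhsk" (len 8), cursors c3@0 c1@3 c2@5, authorship ........
After op 2 (move_right): buffer="xctjvhsk" (len 8), cursors c3@1 c1@4 c2@6, authorship ........
After op 3 (add_cursor(0)): buffer="xctjvhsk" (len 8), cursors c4@0 c3@1 c1@4 c2@6, authorship ........
After op 4 (insert('p')): buffer="pxpctjpvhpsk" (len 12), cursors c4@1 c3@3 c1@7 c2@10, authorship 4.3...1..2..
Authorship (.=original, N=cursor N): 4 . 3 . . . 1 . . 2 . .
Index 6: author = 1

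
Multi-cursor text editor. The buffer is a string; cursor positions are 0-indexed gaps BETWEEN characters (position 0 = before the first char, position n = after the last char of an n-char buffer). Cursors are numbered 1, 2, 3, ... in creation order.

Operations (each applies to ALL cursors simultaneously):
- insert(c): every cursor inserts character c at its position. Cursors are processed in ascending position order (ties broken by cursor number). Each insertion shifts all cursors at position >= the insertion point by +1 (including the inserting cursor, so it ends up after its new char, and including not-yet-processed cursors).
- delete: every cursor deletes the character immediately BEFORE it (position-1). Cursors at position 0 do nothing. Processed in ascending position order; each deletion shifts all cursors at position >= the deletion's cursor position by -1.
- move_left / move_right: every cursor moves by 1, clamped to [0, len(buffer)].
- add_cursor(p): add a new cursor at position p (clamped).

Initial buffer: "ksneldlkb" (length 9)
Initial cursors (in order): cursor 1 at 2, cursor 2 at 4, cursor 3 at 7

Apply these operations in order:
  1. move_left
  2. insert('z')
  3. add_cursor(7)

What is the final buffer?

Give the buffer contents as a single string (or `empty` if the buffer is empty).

Answer: kzsnzeldzlkb

Derivation:
After op 1 (move_left): buffer="ksneldlkb" (len 9), cursors c1@1 c2@3 c3@6, authorship .........
After op 2 (insert('z')): buffer="kzsnzeldzlkb" (len 12), cursors c1@2 c2@5 c3@9, authorship .1..2...3...
After op 3 (add_cursor(7)): buffer="kzsnzeldzlkb" (len 12), cursors c1@2 c2@5 c4@7 c3@9, authorship .1..2...3...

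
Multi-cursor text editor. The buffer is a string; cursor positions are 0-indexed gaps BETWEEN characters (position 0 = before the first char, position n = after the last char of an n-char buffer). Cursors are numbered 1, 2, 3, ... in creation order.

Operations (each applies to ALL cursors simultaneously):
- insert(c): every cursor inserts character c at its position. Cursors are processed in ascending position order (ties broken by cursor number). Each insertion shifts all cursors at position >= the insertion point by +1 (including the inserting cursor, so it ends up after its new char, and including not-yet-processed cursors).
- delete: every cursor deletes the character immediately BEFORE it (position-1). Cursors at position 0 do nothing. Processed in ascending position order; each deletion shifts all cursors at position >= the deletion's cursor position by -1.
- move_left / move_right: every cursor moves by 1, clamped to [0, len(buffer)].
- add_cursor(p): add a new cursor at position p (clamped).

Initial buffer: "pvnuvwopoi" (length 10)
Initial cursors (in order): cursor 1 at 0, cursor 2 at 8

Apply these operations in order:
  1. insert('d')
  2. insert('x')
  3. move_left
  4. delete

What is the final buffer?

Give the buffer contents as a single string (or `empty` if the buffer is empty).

Answer: xpvnuvwopxoi

Derivation:
After op 1 (insert('d')): buffer="dpvnuvwopdoi" (len 12), cursors c1@1 c2@10, authorship 1........2..
After op 2 (insert('x')): buffer="dxpvnuvwopdxoi" (len 14), cursors c1@2 c2@12, authorship 11........22..
After op 3 (move_left): buffer="dxpvnuvwopdxoi" (len 14), cursors c1@1 c2@11, authorship 11........22..
After op 4 (delete): buffer="xpvnuvwopxoi" (len 12), cursors c1@0 c2@9, authorship 1........2..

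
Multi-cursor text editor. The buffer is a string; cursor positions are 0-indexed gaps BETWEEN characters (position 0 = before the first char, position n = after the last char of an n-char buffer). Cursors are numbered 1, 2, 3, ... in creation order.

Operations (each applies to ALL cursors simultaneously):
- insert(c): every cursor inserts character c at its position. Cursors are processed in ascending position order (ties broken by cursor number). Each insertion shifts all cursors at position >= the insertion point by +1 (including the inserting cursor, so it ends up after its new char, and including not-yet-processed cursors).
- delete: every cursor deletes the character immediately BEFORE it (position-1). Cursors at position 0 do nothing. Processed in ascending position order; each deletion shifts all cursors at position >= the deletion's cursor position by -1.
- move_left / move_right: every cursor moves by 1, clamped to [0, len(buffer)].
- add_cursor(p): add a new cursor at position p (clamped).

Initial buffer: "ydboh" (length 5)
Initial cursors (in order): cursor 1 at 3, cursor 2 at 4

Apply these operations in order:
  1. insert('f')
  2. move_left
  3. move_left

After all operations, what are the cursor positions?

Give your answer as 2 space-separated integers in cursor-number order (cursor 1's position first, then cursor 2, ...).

After op 1 (insert('f')): buffer="ydbfofh" (len 7), cursors c1@4 c2@6, authorship ...1.2.
After op 2 (move_left): buffer="ydbfofh" (len 7), cursors c1@3 c2@5, authorship ...1.2.
After op 3 (move_left): buffer="ydbfofh" (len 7), cursors c1@2 c2@4, authorship ...1.2.

Answer: 2 4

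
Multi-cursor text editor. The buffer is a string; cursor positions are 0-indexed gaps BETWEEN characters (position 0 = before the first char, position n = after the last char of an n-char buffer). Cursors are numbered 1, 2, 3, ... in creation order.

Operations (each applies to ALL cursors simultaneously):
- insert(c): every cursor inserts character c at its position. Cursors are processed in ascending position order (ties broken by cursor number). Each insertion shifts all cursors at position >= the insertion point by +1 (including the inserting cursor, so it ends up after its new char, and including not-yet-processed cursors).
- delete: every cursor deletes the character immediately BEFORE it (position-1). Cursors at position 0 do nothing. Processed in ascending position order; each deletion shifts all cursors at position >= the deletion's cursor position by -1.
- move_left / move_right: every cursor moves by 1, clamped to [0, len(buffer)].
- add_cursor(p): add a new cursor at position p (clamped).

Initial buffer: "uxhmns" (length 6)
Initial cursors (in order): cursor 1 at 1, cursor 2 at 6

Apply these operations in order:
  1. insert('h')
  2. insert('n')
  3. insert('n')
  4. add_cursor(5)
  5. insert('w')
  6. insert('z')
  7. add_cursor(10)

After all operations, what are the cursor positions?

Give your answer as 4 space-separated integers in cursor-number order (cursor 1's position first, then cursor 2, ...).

After op 1 (insert('h')): buffer="uhxhmnsh" (len 8), cursors c1@2 c2@8, authorship .1.....2
After op 2 (insert('n')): buffer="uhnxhmnshn" (len 10), cursors c1@3 c2@10, authorship .11.....22
After op 3 (insert('n')): buffer="uhnnxhmnshnn" (len 12), cursors c1@4 c2@12, authorship .111.....222
After op 4 (add_cursor(5)): buffer="uhnnxhmnshnn" (len 12), cursors c1@4 c3@5 c2@12, authorship .111.....222
After op 5 (insert('w')): buffer="uhnnwxwhmnshnnw" (len 15), cursors c1@5 c3@7 c2@15, authorship .1111.3....2222
After op 6 (insert('z')): buffer="uhnnwzxwzhmnshnnwz" (len 18), cursors c1@6 c3@9 c2@18, authorship .11111.33....22222
After op 7 (add_cursor(10)): buffer="uhnnwzxwzhmnshnnwz" (len 18), cursors c1@6 c3@9 c4@10 c2@18, authorship .11111.33....22222

Answer: 6 18 9 10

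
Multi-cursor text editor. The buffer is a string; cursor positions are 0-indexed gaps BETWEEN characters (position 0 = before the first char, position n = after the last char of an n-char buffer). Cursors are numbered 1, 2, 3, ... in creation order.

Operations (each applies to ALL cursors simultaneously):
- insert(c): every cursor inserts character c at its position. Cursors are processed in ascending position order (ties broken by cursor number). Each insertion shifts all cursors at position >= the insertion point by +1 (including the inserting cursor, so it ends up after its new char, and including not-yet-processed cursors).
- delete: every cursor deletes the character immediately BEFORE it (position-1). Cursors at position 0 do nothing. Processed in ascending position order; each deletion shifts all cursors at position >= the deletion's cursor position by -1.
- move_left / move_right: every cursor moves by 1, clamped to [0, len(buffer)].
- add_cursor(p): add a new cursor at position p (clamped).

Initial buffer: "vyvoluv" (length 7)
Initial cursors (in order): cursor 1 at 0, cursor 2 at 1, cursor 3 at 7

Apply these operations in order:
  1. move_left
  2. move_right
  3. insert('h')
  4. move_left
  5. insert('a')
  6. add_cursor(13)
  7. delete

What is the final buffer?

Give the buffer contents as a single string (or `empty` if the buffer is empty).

Answer: vhhyvoluv

Derivation:
After op 1 (move_left): buffer="vyvoluv" (len 7), cursors c1@0 c2@0 c3@6, authorship .......
After op 2 (move_right): buffer="vyvoluv" (len 7), cursors c1@1 c2@1 c3@7, authorship .......
After op 3 (insert('h')): buffer="vhhyvoluvh" (len 10), cursors c1@3 c2@3 c3@10, authorship .12......3
After op 4 (move_left): buffer="vhhyvoluvh" (len 10), cursors c1@2 c2@2 c3@9, authorship .12......3
After op 5 (insert('a')): buffer="vhaahyvoluvah" (len 13), cursors c1@4 c2@4 c3@12, authorship .1122......33
After op 6 (add_cursor(13)): buffer="vhaahyvoluvah" (len 13), cursors c1@4 c2@4 c3@12 c4@13, authorship .1122......33
After op 7 (delete): buffer="vhhyvoluv" (len 9), cursors c1@2 c2@2 c3@9 c4@9, authorship .12......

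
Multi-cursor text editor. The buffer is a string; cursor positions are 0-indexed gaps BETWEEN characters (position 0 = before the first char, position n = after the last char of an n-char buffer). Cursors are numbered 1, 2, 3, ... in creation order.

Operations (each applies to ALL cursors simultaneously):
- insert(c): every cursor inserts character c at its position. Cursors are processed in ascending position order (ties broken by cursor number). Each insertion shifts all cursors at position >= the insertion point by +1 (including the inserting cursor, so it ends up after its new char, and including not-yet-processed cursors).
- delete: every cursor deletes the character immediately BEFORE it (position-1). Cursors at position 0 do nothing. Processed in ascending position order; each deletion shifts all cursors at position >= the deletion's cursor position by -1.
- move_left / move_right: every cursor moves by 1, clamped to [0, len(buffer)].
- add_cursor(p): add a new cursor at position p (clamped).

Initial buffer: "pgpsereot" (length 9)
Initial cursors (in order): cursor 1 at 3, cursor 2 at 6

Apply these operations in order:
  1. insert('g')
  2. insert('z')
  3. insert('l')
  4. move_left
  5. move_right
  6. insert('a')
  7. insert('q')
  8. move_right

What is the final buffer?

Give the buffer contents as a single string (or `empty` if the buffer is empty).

Answer: pgpgzlaqsergzlaqeot

Derivation:
After op 1 (insert('g')): buffer="pgpgsergeot" (len 11), cursors c1@4 c2@8, authorship ...1...2...
After op 2 (insert('z')): buffer="pgpgzsergzeot" (len 13), cursors c1@5 c2@10, authorship ...11...22...
After op 3 (insert('l')): buffer="pgpgzlsergzleot" (len 15), cursors c1@6 c2@12, authorship ...111...222...
After op 4 (move_left): buffer="pgpgzlsergzleot" (len 15), cursors c1@5 c2@11, authorship ...111...222...
After op 5 (move_right): buffer="pgpgzlsergzleot" (len 15), cursors c1@6 c2@12, authorship ...111...222...
After op 6 (insert('a')): buffer="pgpgzlasergzlaeot" (len 17), cursors c1@7 c2@14, authorship ...1111...2222...
After op 7 (insert('q')): buffer="pgpgzlaqsergzlaqeot" (len 19), cursors c1@8 c2@16, authorship ...11111...22222...
After op 8 (move_right): buffer="pgpgzlaqsergzlaqeot" (len 19), cursors c1@9 c2@17, authorship ...11111...22222...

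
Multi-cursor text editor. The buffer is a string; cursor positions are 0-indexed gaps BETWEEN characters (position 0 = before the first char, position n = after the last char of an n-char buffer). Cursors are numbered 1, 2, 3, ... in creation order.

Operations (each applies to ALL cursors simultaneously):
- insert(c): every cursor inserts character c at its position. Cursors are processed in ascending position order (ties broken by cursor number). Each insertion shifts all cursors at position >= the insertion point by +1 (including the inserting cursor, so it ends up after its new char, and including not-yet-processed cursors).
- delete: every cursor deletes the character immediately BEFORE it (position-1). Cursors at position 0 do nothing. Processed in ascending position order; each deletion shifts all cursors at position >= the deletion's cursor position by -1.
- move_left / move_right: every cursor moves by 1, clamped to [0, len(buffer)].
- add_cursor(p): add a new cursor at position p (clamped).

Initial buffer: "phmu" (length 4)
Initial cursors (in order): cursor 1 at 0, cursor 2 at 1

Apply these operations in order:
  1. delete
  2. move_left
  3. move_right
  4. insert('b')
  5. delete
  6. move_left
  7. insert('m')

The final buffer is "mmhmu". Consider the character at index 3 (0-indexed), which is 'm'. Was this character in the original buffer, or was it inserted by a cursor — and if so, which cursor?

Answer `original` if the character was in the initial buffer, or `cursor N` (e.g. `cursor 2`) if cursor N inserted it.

After op 1 (delete): buffer="hmu" (len 3), cursors c1@0 c2@0, authorship ...
After op 2 (move_left): buffer="hmu" (len 3), cursors c1@0 c2@0, authorship ...
After op 3 (move_right): buffer="hmu" (len 3), cursors c1@1 c2@1, authorship ...
After op 4 (insert('b')): buffer="hbbmu" (len 5), cursors c1@3 c2@3, authorship .12..
After op 5 (delete): buffer="hmu" (len 3), cursors c1@1 c2@1, authorship ...
After op 6 (move_left): buffer="hmu" (len 3), cursors c1@0 c2@0, authorship ...
After op 7 (insert('m')): buffer="mmhmu" (len 5), cursors c1@2 c2@2, authorship 12...
Authorship (.=original, N=cursor N): 1 2 . . .
Index 3: author = original

Answer: original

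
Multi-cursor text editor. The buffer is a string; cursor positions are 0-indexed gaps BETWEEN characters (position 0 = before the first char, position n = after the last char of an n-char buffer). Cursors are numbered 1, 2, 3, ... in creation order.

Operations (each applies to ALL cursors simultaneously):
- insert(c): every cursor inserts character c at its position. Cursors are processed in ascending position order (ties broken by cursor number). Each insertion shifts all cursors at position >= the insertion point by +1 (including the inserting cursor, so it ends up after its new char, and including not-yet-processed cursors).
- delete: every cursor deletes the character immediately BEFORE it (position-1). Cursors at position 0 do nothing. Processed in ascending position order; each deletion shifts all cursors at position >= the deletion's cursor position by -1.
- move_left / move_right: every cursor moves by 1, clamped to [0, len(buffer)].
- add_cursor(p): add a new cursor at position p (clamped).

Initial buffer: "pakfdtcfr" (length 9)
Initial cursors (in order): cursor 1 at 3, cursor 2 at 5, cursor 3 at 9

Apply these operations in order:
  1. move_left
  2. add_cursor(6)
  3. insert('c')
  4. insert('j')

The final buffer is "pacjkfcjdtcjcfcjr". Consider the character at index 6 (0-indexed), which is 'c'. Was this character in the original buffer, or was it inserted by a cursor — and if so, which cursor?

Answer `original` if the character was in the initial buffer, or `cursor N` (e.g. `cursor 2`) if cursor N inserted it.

After op 1 (move_left): buffer="pakfdtcfr" (len 9), cursors c1@2 c2@4 c3@8, authorship .........
After op 2 (add_cursor(6)): buffer="pakfdtcfr" (len 9), cursors c1@2 c2@4 c4@6 c3@8, authorship .........
After op 3 (insert('c')): buffer="packfcdtccfcr" (len 13), cursors c1@3 c2@6 c4@9 c3@12, authorship ..1..2..4..3.
After op 4 (insert('j')): buffer="pacjkfcjdtcjcfcjr" (len 17), cursors c1@4 c2@8 c4@12 c3@16, authorship ..11..22..44..33.
Authorship (.=original, N=cursor N): . . 1 1 . . 2 2 . . 4 4 . . 3 3 .
Index 6: author = 2

Answer: cursor 2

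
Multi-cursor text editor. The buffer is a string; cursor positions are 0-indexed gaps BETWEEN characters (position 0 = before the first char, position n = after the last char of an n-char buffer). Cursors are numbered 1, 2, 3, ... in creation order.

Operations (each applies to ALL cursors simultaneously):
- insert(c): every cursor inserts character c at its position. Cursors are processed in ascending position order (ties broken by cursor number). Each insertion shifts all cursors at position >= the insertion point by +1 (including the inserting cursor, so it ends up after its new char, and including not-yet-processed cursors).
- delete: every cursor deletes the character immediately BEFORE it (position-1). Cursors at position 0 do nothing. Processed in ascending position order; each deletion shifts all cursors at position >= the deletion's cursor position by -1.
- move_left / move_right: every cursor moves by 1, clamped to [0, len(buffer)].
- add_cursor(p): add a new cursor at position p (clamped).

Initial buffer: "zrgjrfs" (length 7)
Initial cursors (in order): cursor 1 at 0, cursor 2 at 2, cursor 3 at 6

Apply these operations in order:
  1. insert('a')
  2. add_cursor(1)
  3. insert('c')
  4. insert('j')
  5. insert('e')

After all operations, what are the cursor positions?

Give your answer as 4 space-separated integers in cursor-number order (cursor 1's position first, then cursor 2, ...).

After op 1 (insert('a')): buffer="azragjrfas" (len 10), cursors c1@1 c2@4 c3@9, authorship 1..2....3.
After op 2 (add_cursor(1)): buffer="azragjrfas" (len 10), cursors c1@1 c4@1 c2@4 c3@9, authorship 1..2....3.
After op 3 (insert('c')): buffer="acczracgjrfacs" (len 14), cursors c1@3 c4@3 c2@7 c3@13, authorship 114..22....33.
After op 4 (insert('j')): buffer="accjjzracjgjrfacjs" (len 18), cursors c1@5 c4@5 c2@10 c3@17, authorship 11414..222....333.
After op 5 (insert('e')): buffer="accjjeezracjegjrfacjes" (len 22), cursors c1@7 c4@7 c2@13 c3@21, authorship 1141414..2222....3333.

Answer: 7 13 21 7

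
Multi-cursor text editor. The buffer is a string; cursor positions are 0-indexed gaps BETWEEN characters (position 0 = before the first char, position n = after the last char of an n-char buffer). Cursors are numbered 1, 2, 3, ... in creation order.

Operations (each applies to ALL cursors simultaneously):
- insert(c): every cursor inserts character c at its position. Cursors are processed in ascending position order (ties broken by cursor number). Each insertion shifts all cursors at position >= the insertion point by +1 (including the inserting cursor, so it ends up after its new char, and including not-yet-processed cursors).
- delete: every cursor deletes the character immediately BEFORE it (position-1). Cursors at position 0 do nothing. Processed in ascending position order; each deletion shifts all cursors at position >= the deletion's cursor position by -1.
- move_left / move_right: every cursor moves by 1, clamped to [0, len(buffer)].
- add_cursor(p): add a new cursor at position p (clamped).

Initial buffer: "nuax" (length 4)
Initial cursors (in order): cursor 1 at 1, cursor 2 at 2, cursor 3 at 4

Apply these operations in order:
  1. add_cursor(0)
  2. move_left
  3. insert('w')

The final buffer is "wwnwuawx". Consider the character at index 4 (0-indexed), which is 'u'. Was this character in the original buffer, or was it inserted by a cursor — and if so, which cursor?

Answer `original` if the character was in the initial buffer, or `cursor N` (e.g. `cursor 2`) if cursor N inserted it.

After op 1 (add_cursor(0)): buffer="nuax" (len 4), cursors c4@0 c1@1 c2@2 c3@4, authorship ....
After op 2 (move_left): buffer="nuax" (len 4), cursors c1@0 c4@0 c2@1 c3@3, authorship ....
After op 3 (insert('w')): buffer="wwnwuawx" (len 8), cursors c1@2 c4@2 c2@4 c3@7, authorship 14.2..3.
Authorship (.=original, N=cursor N): 1 4 . 2 . . 3 .
Index 4: author = original

Answer: original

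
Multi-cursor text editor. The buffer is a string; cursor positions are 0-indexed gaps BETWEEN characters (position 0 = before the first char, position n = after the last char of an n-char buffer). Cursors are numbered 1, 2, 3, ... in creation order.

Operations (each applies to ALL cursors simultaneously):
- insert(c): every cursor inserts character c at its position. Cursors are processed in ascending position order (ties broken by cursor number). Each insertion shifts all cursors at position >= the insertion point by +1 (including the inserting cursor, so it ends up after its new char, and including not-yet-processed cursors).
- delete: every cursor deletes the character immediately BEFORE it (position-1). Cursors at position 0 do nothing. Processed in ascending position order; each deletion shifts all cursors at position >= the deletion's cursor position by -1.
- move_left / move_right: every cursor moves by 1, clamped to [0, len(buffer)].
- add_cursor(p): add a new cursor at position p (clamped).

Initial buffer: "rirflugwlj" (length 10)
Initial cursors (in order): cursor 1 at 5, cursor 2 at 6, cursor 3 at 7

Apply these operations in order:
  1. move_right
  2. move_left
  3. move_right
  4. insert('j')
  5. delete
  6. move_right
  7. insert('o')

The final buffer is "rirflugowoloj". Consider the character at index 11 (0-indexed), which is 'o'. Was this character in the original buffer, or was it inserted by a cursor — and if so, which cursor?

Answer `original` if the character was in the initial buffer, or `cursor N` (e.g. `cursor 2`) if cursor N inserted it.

After op 1 (move_right): buffer="rirflugwlj" (len 10), cursors c1@6 c2@7 c3@8, authorship ..........
After op 2 (move_left): buffer="rirflugwlj" (len 10), cursors c1@5 c2@6 c3@7, authorship ..........
After op 3 (move_right): buffer="rirflugwlj" (len 10), cursors c1@6 c2@7 c3@8, authorship ..........
After op 4 (insert('j')): buffer="rirflujgjwjlj" (len 13), cursors c1@7 c2@9 c3@11, authorship ......1.2.3..
After op 5 (delete): buffer="rirflugwlj" (len 10), cursors c1@6 c2@7 c3@8, authorship ..........
After op 6 (move_right): buffer="rirflugwlj" (len 10), cursors c1@7 c2@8 c3@9, authorship ..........
After op 7 (insert('o')): buffer="rirflugowoloj" (len 13), cursors c1@8 c2@10 c3@12, authorship .......1.2.3.
Authorship (.=original, N=cursor N): . . . . . . . 1 . 2 . 3 .
Index 11: author = 3

Answer: cursor 3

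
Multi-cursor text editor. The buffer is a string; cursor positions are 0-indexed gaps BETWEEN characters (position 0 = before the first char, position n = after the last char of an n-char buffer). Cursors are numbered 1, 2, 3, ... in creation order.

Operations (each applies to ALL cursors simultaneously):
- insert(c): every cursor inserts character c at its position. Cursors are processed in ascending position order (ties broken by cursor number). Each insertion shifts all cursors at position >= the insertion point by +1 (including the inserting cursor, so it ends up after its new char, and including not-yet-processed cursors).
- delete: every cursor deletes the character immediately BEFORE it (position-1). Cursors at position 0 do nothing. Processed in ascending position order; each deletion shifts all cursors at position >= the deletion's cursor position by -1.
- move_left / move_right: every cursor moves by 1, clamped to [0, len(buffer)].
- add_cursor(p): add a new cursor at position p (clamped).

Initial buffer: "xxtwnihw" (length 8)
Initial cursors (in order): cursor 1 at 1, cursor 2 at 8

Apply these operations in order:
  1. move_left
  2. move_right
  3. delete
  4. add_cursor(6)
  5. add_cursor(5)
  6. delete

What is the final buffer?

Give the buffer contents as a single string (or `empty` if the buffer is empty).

Answer: xtw

Derivation:
After op 1 (move_left): buffer="xxtwnihw" (len 8), cursors c1@0 c2@7, authorship ........
After op 2 (move_right): buffer="xxtwnihw" (len 8), cursors c1@1 c2@8, authorship ........
After op 3 (delete): buffer="xtwnih" (len 6), cursors c1@0 c2@6, authorship ......
After op 4 (add_cursor(6)): buffer="xtwnih" (len 6), cursors c1@0 c2@6 c3@6, authorship ......
After op 5 (add_cursor(5)): buffer="xtwnih" (len 6), cursors c1@0 c4@5 c2@6 c3@6, authorship ......
After op 6 (delete): buffer="xtw" (len 3), cursors c1@0 c2@3 c3@3 c4@3, authorship ...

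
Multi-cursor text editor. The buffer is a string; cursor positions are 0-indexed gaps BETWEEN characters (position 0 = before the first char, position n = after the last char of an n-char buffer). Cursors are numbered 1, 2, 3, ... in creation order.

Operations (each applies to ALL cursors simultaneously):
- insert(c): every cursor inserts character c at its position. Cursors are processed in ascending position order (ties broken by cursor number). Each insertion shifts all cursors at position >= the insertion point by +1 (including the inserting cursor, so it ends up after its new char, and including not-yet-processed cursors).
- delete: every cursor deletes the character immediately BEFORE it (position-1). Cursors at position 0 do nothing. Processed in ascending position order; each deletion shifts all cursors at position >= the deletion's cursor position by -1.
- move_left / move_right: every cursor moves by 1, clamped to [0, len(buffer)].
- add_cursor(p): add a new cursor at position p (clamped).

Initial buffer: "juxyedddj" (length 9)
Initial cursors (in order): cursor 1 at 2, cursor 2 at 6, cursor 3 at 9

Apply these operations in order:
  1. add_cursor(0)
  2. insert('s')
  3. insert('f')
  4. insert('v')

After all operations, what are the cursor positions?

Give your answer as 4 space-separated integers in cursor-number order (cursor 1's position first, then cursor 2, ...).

After op 1 (add_cursor(0)): buffer="juxyedddj" (len 9), cursors c4@0 c1@2 c2@6 c3@9, authorship .........
After op 2 (insert('s')): buffer="sjusxyedsddjs" (len 13), cursors c4@1 c1@4 c2@9 c3@13, authorship 4..1....2...3
After op 3 (insert('f')): buffer="sfjusfxyedsfddjsf" (len 17), cursors c4@2 c1@6 c2@12 c3@17, authorship 44..11....22...33
After op 4 (insert('v')): buffer="sfvjusfvxyedsfvddjsfv" (len 21), cursors c4@3 c1@8 c2@15 c3@21, authorship 444..111....222...333

Answer: 8 15 21 3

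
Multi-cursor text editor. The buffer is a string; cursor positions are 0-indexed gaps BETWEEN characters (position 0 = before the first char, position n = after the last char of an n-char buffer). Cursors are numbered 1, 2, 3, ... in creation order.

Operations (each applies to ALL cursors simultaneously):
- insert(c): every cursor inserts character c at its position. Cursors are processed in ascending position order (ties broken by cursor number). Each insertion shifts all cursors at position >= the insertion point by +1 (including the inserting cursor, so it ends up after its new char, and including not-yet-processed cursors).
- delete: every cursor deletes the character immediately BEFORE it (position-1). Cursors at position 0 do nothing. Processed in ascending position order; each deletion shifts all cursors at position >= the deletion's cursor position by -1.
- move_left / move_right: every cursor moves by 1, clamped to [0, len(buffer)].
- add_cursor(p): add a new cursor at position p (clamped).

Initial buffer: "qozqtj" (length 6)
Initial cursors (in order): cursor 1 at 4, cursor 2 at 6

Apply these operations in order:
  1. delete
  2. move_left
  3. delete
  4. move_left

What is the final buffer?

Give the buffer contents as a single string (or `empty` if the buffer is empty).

After op 1 (delete): buffer="qozt" (len 4), cursors c1@3 c2@4, authorship ....
After op 2 (move_left): buffer="qozt" (len 4), cursors c1@2 c2@3, authorship ....
After op 3 (delete): buffer="qt" (len 2), cursors c1@1 c2@1, authorship ..
After op 4 (move_left): buffer="qt" (len 2), cursors c1@0 c2@0, authorship ..

Answer: qt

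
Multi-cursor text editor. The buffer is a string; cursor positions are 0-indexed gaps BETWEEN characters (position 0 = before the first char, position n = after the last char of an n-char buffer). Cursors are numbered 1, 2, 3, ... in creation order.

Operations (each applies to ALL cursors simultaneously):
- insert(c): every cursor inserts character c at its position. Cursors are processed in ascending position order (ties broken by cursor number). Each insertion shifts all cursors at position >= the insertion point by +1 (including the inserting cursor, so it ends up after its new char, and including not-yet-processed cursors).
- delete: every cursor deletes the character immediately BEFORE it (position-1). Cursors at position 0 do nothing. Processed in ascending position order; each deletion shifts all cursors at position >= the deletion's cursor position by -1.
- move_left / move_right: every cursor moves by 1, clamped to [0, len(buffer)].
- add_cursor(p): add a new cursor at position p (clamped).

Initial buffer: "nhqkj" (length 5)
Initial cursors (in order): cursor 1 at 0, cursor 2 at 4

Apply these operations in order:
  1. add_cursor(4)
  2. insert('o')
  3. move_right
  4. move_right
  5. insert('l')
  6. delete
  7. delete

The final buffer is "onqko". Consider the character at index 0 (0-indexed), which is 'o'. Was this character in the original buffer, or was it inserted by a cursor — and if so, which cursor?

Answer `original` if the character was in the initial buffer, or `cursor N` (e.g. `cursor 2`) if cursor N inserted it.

Answer: cursor 1

Derivation:
After op 1 (add_cursor(4)): buffer="nhqkj" (len 5), cursors c1@0 c2@4 c3@4, authorship .....
After op 2 (insert('o')): buffer="onhqkooj" (len 8), cursors c1@1 c2@7 c3@7, authorship 1....23.
After op 3 (move_right): buffer="onhqkooj" (len 8), cursors c1@2 c2@8 c3@8, authorship 1....23.
After op 4 (move_right): buffer="onhqkooj" (len 8), cursors c1@3 c2@8 c3@8, authorship 1....23.
After op 5 (insert('l')): buffer="onhlqkoojll" (len 11), cursors c1@4 c2@11 c3@11, authorship 1..1..23.23
After op 6 (delete): buffer="onhqkooj" (len 8), cursors c1@3 c2@8 c3@8, authorship 1....23.
After op 7 (delete): buffer="onqko" (len 5), cursors c1@2 c2@5 c3@5, authorship 1...2
Authorship (.=original, N=cursor N): 1 . . . 2
Index 0: author = 1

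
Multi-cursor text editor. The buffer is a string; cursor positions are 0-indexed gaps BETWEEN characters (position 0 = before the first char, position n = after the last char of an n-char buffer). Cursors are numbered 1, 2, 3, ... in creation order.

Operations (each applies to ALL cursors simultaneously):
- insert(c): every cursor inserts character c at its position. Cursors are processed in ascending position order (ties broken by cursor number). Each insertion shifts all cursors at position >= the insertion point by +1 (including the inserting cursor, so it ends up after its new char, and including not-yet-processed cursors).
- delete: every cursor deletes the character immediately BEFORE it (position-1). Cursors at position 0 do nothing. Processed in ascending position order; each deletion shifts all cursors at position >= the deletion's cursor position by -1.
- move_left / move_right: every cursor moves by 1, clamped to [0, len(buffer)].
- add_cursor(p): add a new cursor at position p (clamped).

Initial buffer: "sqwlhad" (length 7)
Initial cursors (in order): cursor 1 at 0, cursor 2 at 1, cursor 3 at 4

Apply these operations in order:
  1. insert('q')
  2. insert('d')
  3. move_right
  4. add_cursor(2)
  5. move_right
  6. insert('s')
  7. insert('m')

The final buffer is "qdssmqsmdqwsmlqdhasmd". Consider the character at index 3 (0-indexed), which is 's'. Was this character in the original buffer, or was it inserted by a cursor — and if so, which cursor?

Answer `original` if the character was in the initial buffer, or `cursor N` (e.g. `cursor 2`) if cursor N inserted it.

Answer: cursor 4

Derivation:
After op 1 (insert('q')): buffer="qsqqwlqhad" (len 10), cursors c1@1 c2@3 c3@7, authorship 1.2...3...
After op 2 (insert('d')): buffer="qdsqdqwlqdhad" (len 13), cursors c1@2 c2@5 c3@10, authorship 11.22...33...
After op 3 (move_right): buffer="qdsqdqwlqdhad" (len 13), cursors c1@3 c2@6 c3@11, authorship 11.22...33...
After op 4 (add_cursor(2)): buffer="qdsqdqwlqdhad" (len 13), cursors c4@2 c1@3 c2@6 c3@11, authorship 11.22...33...
After op 5 (move_right): buffer="qdsqdqwlqdhad" (len 13), cursors c4@3 c1@4 c2@7 c3@12, authorship 11.22...33...
After op 6 (insert('s')): buffer="qdssqsdqwslqdhasd" (len 17), cursors c4@4 c1@6 c2@10 c3@16, authorship 11.4212..2.33..3.
After op 7 (insert('m')): buffer="qdssmqsmdqwsmlqdhasmd" (len 21), cursors c4@5 c1@8 c2@13 c3@20, authorship 11.442112..22.33..33.
Authorship (.=original, N=cursor N): 1 1 . 4 4 2 1 1 2 . . 2 2 . 3 3 . . 3 3 .
Index 3: author = 4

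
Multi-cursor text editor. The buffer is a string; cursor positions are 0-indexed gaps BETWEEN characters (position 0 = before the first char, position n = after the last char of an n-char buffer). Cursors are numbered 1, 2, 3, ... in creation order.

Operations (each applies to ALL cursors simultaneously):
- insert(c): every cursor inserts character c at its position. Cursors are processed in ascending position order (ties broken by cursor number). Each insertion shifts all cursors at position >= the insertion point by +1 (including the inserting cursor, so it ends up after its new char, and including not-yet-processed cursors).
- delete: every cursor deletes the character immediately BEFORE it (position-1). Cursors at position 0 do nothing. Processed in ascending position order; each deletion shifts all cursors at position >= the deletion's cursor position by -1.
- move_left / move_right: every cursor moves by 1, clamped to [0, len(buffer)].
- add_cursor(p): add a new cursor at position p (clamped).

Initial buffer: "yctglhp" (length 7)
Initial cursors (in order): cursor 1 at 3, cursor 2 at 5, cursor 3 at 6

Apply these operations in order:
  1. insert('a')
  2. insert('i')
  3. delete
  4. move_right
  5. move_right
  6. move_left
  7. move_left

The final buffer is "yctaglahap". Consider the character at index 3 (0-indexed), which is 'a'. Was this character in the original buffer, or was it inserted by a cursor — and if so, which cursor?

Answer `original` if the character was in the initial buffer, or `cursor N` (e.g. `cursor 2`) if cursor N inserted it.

After op 1 (insert('a')): buffer="yctaglahap" (len 10), cursors c1@4 c2@7 c3@9, authorship ...1..2.3.
After op 2 (insert('i')): buffer="yctaiglaihaip" (len 13), cursors c1@5 c2@9 c3@12, authorship ...11..22.33.
After op 3 (delete): buffer="yctaglahap" (len 10), cursors c1@4 c2@7 c3@9, authorship ...1..2.3.
After op 4 (move_right): buffer="yctaglahap" (len 10), cursors c1@5 c2@8 c3@10, authorship ...1..2.3.
After op 5 (move_right): buffer="yctaglahap" (len 10), cursors c1@6 c2@9 c3@10, authorship ...1..2.3.
After op 6 (move_left): buffer="yctaglahap" (len 10), cursors c1@5 c2@8 c3@9, authorship ...1..2.3.
After op 7 (move_left): buffer="yctaglahap" (len 10), cursors c1@4 c2@7 c3@8, authorship ...1..2.3.
Authorship (.=original, N=cursor N): . . . 1 . . 2 . 3 .
Index 3: author = 1

Answer: cursor 1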